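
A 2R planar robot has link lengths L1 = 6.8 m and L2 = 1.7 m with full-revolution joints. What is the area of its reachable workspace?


r_max = L1 + L2 = 8.5 m
r_min = |L1 - L2| = 5.1 m
Area = pi*(r_max^2 - r_min^2)
= pi*(72.25 - 26.01)
= pi * 46.24
= 145.2672 m^2


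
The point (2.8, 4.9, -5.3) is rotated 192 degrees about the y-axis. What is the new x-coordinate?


Rotation about y-axis: x' = x*cos(theta) + z*sin(theta)
= 2.8 * -0.9781 + -5.3 * -0.2079
= -1.6369


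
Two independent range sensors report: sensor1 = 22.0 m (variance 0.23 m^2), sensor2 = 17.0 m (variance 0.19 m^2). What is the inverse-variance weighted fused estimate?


w1 = (1/var1) / (1/var1 + 1/var2)
   = 4.3478 / (4.3478 + 5.2632) = 0.4524
w2 = 1 - w1 = 0.5476
fused = w1*s1 + w2*s2 = 9.9524 + 9.3095
= 19.2619 m


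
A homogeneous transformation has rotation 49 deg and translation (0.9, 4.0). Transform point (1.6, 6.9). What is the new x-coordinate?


x' = cos(theta)*px - sin(theta)*py + tx
= 0.6561*1.6 - 0.7547*6.9 + 0.9
= -3.2578


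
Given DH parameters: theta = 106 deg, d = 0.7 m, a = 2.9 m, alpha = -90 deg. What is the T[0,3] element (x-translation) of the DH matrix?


T[0,3] = a * cos(theta)
= 2.9 * cos(106 deg)
= 2.9 * -0.2756
= -0.7993


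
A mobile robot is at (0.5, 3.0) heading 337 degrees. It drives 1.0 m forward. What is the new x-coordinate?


x_new = x0 + d*cos(theta)
= 0.5 + 1.0*cos(337)
= 0.5 + 0.9205
= 1.4205


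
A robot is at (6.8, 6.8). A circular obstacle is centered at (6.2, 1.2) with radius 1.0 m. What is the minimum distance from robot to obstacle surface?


center_dist = sqrt((6.8-6.2)^2 + (6.8-1.2)^2)
= sqrt(0.36 + 31.36)
= 5.6321
min_dist = center_dist - radius = 5.6321 - 1.0 = 4.6321 m


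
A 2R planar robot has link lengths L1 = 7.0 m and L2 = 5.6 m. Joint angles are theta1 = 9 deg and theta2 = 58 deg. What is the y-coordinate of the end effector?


Convert angles to radians: theta1 = 0.1571, theta2 = 1.0123
y = L1*sin(theta1) + L2*sin(theta1+theta2)
y = 1.095 + 5.1548
y = 6.2499


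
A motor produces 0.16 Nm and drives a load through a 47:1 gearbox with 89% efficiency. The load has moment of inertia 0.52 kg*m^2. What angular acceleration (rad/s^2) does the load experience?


tau_out = tau_motor * N * eta
= 0.16 * 47 * 0.89 = 6.6928 Nm
alpha = tau_out / I = 6.6928 / 0.52
= 12.8708 rad/s^2


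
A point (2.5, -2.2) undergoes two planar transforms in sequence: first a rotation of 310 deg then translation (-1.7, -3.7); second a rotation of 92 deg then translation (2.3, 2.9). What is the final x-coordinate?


After transform 1:
x1 = cos(310)*2.5 - sin(310)*-2.2 + -1.7 = -1.7783
y1 = sin(310)*2.5 + cos(310)*-2.2 + -3.7 = -7.0292
After transform 2:
x2 = cos(92)*-1.7783 - sin(92)*-7.0292 + 2.3
= 9.387


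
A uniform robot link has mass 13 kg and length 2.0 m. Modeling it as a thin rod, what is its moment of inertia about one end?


I = (1/3) * m * L^2
= (1/3) * 13 * 2.0^2
= 0.333333 * 13 * 4.0
= 17.3333 kg*m^2


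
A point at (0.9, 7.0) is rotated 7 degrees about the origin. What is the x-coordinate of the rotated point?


x' = x*cos(theta) - y*sin(theta)
cos(7 deg) = 0.9925, sin(7 deg) = 0.1219
x' = 0.9 * 0.9925 - 7.0 * 0.1219
= 0.8933 - 0.8531
= 0.0402


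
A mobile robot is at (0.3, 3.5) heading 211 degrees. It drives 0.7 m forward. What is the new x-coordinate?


x_new = x0 + d*cos(theta)
= 0.3 + 0.7*cos(211)
= 0.3 + -0.6
= -0.3


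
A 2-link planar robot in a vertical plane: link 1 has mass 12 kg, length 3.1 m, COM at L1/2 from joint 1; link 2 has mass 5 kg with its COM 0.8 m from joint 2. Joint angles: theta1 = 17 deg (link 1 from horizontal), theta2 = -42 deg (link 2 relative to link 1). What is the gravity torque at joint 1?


Horizontal distance from joint 1 to link-1 COM:
  x_c1 = (L1/2)*cos(t1) = 1.55 * 0.9563 = 1.4823 m
Horizontal distance from joint 1 to link-2 COM:
  x_c2 = L1*cos(t1) + Lc2*cos(t1+t2)
       = 3.1*0.9563 + 0.8*0.9063 = 3.6896 m
tau1 = m1*g*x_c1 + m2*g*x_c2
     = 12*9.81*1.4823 + 5*9.81*3.6896
     = 174.4931 + 180.9744
     = 355.4675 Nm


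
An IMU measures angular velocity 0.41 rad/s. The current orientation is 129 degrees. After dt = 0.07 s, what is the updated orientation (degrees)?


delta_theta = w * dt = 0.41 * 0.07 = 0.0287 rad
= 1.6444 deg
theta_new = 129 + 1.6444 = 130.6444 deg


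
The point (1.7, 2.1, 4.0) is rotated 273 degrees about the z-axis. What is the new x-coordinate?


Rotation about z-axis: x' = x*cos(theta) - y*sin(theta)
= 1.7 * 0.0523 - 2.1 * -0.9986
= 2.1861


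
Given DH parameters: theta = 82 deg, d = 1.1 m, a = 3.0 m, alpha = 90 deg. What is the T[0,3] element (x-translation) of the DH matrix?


T[0,3] = a * cos(theta)
= 3.0 * cos(82 deg)
= 3.0 * 0.1392
= 0.4175


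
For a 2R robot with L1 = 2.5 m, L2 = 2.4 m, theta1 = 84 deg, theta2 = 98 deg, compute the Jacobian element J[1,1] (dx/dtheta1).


J[1,1] = -L1*sin(t1) - L2*sin(t1+t2)
= -2.5*sin(84) - 2.4*sin(182)
= -2.4025


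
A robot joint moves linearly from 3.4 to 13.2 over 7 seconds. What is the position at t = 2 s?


s = t/T = 2/7 = 0.2857
p(t) = p0 + (pf-p0)*s
= 3.4 + (13.2 - 3.4) * 0.2857
= 6.2


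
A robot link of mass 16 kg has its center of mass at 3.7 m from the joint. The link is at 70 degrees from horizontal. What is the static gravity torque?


tau = m*g*L*cos(angle)
= 16 * 9.81 * 3.7 * cos(70 deg)
= 16 * 9.81 * 3.7 * 0.342
= 198.6289 Nm


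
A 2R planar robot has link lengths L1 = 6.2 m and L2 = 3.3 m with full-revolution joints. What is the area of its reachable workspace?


r_max = L1 + L2 = 9.5 m
r_min = |L1 - L2| = 2.9 m
Area = pi*(r_max^2 - r_min^2)
= pi*(90.25 - 8.41)
= pi * 81.84
= 257.1079 m^2


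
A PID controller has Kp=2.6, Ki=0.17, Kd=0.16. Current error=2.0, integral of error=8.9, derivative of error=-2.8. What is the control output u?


u = Kp*e + Ki*int(e) + Kd*de/dt
= 2.6*2.0 + 0.17*8.9 + 0.16*(-2.8)
= 5.2 + 1.513 + -0.448
= 6.265


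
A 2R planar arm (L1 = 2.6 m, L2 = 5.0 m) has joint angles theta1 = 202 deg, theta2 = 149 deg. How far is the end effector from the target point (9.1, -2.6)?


End effector via forward kinematics:
x = L1*cos(t1) + L2*cos(t1+t2) = 2.5278
y = L1*sin(t1) + L2*sin(t1+t2) = -1.7561
Distance to target:
d = sqrt((9.1 - 2.5278)^2 + (-2.6 - -1.7561)^2)
= sqrt(43.1943 + 0.7121)
= 6.6262 m


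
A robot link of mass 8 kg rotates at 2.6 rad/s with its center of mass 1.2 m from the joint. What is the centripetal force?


F = m * omega^2 * r
= 8 * 2.6^2 * 1.2
= 8 * 6.76 * 1.2
= 64.896 N


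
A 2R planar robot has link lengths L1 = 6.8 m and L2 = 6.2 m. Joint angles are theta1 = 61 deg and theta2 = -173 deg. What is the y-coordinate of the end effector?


Convert angles to radians: theta1 = 1.0647, theta2 = -3.0194
y = L1*sin(theta1) + L2*sin(theta1+theta2)
y = 5.9474 + -5.7485
y = 0.1989


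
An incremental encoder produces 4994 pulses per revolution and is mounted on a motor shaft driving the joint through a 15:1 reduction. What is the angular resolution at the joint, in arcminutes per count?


counts per rev = 4994
effective counts at joint = 4994 * 15 = 74910
resolution = 360*60 / 74910
= 0.2883 arcmin/count


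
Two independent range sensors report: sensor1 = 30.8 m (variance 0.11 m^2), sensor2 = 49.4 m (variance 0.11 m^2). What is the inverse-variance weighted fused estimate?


w1 = (1/var1) / (1/var1 + 1/var2)
   = 9.0909 / (9.0909 + 9.0909) = 0.5
w2 = 1 - w1 = 0.5
fused = w1*s1 + w2*s2 = 15.4 + 24.7
= 40.1 m


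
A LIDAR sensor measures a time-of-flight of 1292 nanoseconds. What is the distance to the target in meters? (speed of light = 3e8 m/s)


tof = 1292 ns = 1.292e-06 s
dist = c * tof / 2
= 3e8 * 1.292e-06 / 2
= 193.8 m


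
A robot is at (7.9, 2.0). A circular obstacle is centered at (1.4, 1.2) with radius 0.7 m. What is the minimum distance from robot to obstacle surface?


center_dist = sqrt((7.9-1.4)^2 + (2.0-1.2)^2)
= sqrt(42.25 + 0.64)
= 6.549
min_dist = center_dist - radius = 6.549 - 0.7 = 5.849 m


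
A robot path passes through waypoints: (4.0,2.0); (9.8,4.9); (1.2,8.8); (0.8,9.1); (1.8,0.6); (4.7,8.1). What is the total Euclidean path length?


Segment lengths:
  seg1 = sqrt((5.8)^2 + (2.9)^2) = 6.4846
  seg2 = sqrt((-8.6)^2 + (3.9)^2) = 9.443
  seg3 = sqrt((-0.4)^2 + (0.3)^2) = 0.5
  seg4 = sqrt((1.0)^2 + (-8.5)^2) = 8.5586
  seg5 = sqrt((2.9)^2 + (7.5)^2) = 8.0411
Total = 33.0273


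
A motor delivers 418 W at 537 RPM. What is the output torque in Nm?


omega = 537 * 2*pi/60 = 56.2345 rad/s
tau = P / omega = 418 / 56.2345
= 7.4332 Nm


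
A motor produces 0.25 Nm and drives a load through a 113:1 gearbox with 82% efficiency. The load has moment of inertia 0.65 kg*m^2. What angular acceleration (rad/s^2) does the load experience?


tau_out = tau_motor * N * eta
= 0.25 * 113 * 0.82 = 23.165 Nm
alpha = tau_out / I = 23.165 / 0.65
= 35.6385 rad/s^2


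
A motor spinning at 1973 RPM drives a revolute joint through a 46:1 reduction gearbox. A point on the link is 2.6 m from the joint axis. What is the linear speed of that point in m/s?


omega_motor = 1973 * 2*pi/60 = 206.6121 rad/s
omega_joint = omega_motor / 46 = 4.4916 rad/s
v = omega_joint * r = 4.4916 * 2.6
= 11.6781 m/s


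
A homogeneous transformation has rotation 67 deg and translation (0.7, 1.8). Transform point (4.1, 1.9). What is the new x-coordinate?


x' = cos(theta)*px - sin(theta)*py + tx
= 0.3907*4.1 - 0.9205*1.9 + 0.7
= 0.553


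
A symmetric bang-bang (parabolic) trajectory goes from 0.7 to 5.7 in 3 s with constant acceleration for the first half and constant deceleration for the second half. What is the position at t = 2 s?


Symmetric rest-to-rest: each phase covers (pf-p0)/2 in time T/2. 0.5*a*(T/2)^2 = (pf-p0)/2 => a = 4*(pf-p0)/T^2
a = 4*(5.7-0.7)/3^2 = 2.2222
t = 2 is in the deceleration phase (t > T/2).
p = pf - 0.5*a*(T-t)^2 = 5.7 - 0.5*2.2222*1^2
= 4.5889


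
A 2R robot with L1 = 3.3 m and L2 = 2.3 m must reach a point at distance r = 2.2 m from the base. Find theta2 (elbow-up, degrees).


cos(theta2) = (r^2 - L1^2 - L2^2) / (2*L1*L2)
cos(theta2) = (4.84 - 10.89 - 5.29) / 15.18
cos(theta2) = -0.747036
theta2 = 138.3342 degrees


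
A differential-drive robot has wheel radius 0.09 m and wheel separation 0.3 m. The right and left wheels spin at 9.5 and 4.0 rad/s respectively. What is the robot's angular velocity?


vR = r*wR = 0.09*9.5 = 0.855 m/s
vL = r*wL = 0.09*4.0 = 0.36 m/s
v = (vR+vL)/2 = 0.6075 m/s
omega = (vR-vL)/L = 1.65 rad/s
angular velocity = 1.65 rad/s


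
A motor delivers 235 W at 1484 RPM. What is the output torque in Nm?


omega = 1484 * 2*pi/60 = 155.4041 rad/s
tau = P / omega = 235 / 155.4041
= 1.5122 Nm


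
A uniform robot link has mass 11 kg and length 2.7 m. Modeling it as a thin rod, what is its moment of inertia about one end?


I = (1/3) * m * L^2
= (1/3) * 11 * 2.7^2
= 0.333333 * 11 * 7.29
= 26.73 kg*m^2


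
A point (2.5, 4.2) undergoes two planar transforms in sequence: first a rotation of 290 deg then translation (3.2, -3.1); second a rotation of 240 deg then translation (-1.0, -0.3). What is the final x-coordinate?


After transform 1:
x1 = cos(290)*2.5 - sin(290)*4.2 + 3.2 = 8.0018
y1 = sin(290)*2.5 + cos(290)*4.2 + -3.1 = -4.0127
After transform 2:
x2 = cos(240)*8.0018 - sin(240)*-4.0127 + -1.0
= -8.476


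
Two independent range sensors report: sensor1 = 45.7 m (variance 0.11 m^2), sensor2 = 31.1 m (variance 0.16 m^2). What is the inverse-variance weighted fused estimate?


w1 = (1/var1) / (1/var1 + 1/var2)
   = 9.0909 / (9.0909 + 6.25) = 0.5926
w2 = 1 - w1 = 0.4074
fused = w1*s1 + w2*s2 = 27.0815 + 12.6704
= 39.7519 m


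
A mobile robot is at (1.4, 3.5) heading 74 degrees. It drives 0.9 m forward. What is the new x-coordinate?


x_new = x0 + d*cos(theta)
= 1.4 + 0.9*cos(74)
= 1.4 + 0.2481
= 1.6481


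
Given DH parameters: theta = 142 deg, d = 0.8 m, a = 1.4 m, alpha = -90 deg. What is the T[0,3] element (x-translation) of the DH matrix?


T[0,3] = a * cos(theta)
= 1.4 * cos(142 deg)
= 1.4 * -0.788
= -1.1032


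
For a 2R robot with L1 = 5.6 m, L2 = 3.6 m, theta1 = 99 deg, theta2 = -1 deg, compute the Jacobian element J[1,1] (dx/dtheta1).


J[1,1] = -L1*sin(t1) - L2*sin(t1+t2)
= -5.6*sin(99) - 3.6*sin(98)
= -9.096


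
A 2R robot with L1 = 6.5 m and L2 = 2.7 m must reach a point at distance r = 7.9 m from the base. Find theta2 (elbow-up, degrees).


cos(theta2) = (r^2 - L1^2 - L2^2) / (2*L1*L2)
cos(theta2) = (62.41 - 42.25 - 7.29) / 35.1
cos(theta2) = 0.366667
theta2 = 68.4898 degrees


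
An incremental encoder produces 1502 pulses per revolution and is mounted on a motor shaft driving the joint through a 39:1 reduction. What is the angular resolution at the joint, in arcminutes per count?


counts per rev = 1502
effective counts at joint = 1502 * 39 = 58578
resolution = 360*60 / 58578
= 0.3687 arcmin/count


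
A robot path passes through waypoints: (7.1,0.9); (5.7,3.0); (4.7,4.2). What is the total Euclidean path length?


Segment lengths:
  seg1 = sqrt((-1.4)^2 + (2.1)^2) = 2.5239
  seg2 = sqrt((-1.0)^2 + (1.2)^2) = 1.562
Total = 4.0859


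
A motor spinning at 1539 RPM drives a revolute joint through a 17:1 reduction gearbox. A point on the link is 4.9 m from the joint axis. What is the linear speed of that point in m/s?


omega_motor = 1539 * 2*pi/60 = 161.1637 rad/s
omega_joint = omega_motor / 17 = 9.4802 rad/s
v = omega_joint * r = 9.4802 * 4.9
= 46.4531 m/s


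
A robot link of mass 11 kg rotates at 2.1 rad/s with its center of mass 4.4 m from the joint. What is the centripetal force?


F = m * omega^2 * r
= 11 * 2.1^2 * 4.4
= 11 * 4.41 * 4.4
= 213.444 N


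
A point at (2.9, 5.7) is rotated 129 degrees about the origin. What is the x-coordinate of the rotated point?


x' = x*cos(theta) - y*sin(theta)
cos(129 deg) = -0.6293, sin(129 deg) = 0.7771
x' = 2.9 * -0.6293 - 5.7 * 0.7771
= -1.825 - 4.4297
= -6.2548


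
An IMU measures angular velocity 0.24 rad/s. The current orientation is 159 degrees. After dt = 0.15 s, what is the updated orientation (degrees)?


delta_theta = w * dt = 0.24 * 0.15 = 0.036 rad
= 2.0626 deg
theta_new = 159 + 2.0626 = 161.0626 deg


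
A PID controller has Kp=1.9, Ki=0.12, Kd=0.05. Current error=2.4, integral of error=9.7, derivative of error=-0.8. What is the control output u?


u = Kp*e + Ki*int(e) + Kd*de/dt
= 1.9*2.4 + 0.12*9.7 + 0.05*(-0.8)
= 4.56 + 1.164 + -0.04
= 5.684


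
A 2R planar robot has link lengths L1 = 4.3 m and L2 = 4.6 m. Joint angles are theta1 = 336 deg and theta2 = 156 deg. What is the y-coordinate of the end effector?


Convert angles to radians: theta1 = 5.8643, theta2 = 2.7227
y = L1*sin(theta1) + L2*sin(theta1+theta2)
y = -1.749 + 3.4185
y = 1.6695


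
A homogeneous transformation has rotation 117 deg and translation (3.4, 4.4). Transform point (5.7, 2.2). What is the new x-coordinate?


x' = cos(theta)*px - sin(theta)*py + tx
= -0.454*5.7 - 0.891*2.2 + 3.4
= -1.148


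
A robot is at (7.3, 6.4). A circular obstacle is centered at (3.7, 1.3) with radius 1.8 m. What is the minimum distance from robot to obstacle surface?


center_dist = sqrt((7.3-3.7)^2 + (6.4-1.3)^2)
= sqrt(12.96 + 26.01)
= 6.2426
min_dist = center_dist - radius = 6.2426 - 1.8 = 4.4426 m


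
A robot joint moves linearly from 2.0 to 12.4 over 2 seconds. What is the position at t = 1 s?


s = t/T = 1/2 = 0.5
p(t) = p0 + (pf-p0)*s
= 2.0 + (12.4 - 2.0) * 0.5
= 7.2


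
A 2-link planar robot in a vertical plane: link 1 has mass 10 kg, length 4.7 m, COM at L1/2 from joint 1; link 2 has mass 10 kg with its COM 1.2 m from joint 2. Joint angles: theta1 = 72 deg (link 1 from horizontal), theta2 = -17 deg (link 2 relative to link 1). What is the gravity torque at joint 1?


Horizontal distance from joint 1 to link-1 COM:
  x_c1 = (L1/2)*cos(t1) = 2.35 * 0.309 = 0.7262 m
Horizontal distance from joint 1 to link-2 COM:
  x_c2 = L1*cos(t1) + Lc2*cos(t1+t2)
       = 4.7*0.309 + 1.2*0.5736 = 2.1407 m
tau1 = m1*g*x_c1 + m2*g*x_c2
     = 10*9.81*0.7262 + 10*9.81*2.1407
     = 71.2392 + 209.9999
     = 281.2391 Nm


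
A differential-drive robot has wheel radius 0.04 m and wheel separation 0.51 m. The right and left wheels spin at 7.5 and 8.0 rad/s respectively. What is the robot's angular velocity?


vR = r*wR = 0.04*7.5 = 0.3 m/s
vL = r*wL = 0.04*8.0 = 0.32 m/s
v = (vR+vL)/2 = 0.31 m/s
omega = (vR-vL)/L = -0.0392 rad/s
angular velocity = -0.0392 rad/s


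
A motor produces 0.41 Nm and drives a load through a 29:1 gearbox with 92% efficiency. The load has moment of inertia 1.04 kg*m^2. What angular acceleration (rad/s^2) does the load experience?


tau_out = tau_motor * N * eta
= 0.41 * 29 * 0.92 = 10.9388 Nm
alpha = tau_out / I = 10.9388 / 1.04
= 10.5181 rad/s^2


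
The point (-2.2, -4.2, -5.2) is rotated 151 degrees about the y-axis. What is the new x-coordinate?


Rotation about y-axis: x' = x*cos(theta) + z*sin(theta)
= -2.2 * -0.8746 + -5.2 * 0.4848
= -0.5968


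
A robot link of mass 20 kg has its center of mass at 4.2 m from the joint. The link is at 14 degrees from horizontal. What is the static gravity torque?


tau = m*g*L*cos(angle)
= 20 * 9.81 * 4.2 * cos(14 deg)
= 20 * 9.81 * 4.2 * 0.9703
= 799.5625 Nm


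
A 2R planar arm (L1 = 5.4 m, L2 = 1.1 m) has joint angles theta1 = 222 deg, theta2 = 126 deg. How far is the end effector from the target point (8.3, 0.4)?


End effector via forward kinematics:
x = L1*cos(t1) + L2*cos(t1+t2) = -2.937
y = L1*sin(t1) + L2*sin(t1+t2) = -3.842
Distance to target:
d = sqrt((8.3 - -2.937)^2 + (0.4 - -3.842)^2)
= sqrt(126.2706 + 17.9946)
= 12.011 m


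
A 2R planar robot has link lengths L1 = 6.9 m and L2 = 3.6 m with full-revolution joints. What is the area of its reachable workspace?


r_max = L1 + L2 = 10.5 m
r_min = |L1 - L2| = 3.3 m
Area = pi*(r_max^2 - r_min^2)
= pi*(110.25 - 10.89)
= pi * 99.36
= 312.1486 m^2


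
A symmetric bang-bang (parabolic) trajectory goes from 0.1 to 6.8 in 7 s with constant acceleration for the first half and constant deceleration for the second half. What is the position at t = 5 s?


Symmetric rest-to-rest: each phase covers (pf-p0)/2 in time T/2. 0.5*a*(T/2)^2 = (pf-p0)/2 => a = 4*(pf-p0)/T^2
a = 4*(6.8-0.1)/7^2 = 0.5469
t = 5 is in the deceleration phase (t > T/2).
p = pf - 0.5*a*(T-t)^2 = 6.8 - 0.5*0.5469*2^2
= 5.7061


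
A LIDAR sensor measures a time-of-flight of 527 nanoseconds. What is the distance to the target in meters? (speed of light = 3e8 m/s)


tof = 527 ns = 5.27e-07 s
dist = c * tof / 2
= 3e8 * 5.27e-07 / 2
= 79.05 m


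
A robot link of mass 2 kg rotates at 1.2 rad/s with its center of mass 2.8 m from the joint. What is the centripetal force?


F = m * omega^2 * r
= 2 * 1.2^2 * 2.8
= 2 * 1.44 * 2.8
= 8.064 N


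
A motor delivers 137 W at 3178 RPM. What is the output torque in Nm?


omega = 3178 * 2*pi/60 = 332.7994 rad/s
tau = P / omega = 137 / 332.7994
= 0.4117 Nm


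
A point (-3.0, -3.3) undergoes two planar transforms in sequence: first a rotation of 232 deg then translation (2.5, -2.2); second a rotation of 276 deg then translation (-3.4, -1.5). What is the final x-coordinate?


After transform 1:
x1 = cos(232)*-3.0 - sin(232)*-3.3 + 2.5 = 1.7465
y1 = sin(232)*-3.0 + cos(232)*-3.3 + -2.2 = 2.1957
After transform 2:
x2 = cos(276)*1.7465 - sin(276)*2.1957 + -3.4
= -1.0337


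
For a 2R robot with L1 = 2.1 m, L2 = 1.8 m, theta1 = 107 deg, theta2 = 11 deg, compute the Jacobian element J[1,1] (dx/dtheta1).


J[1,1] = -L1*sin(t1) - L2*sin(t1+t2)
= -2.1*sin(107) - 1.8*sin(118)
= -3.5975


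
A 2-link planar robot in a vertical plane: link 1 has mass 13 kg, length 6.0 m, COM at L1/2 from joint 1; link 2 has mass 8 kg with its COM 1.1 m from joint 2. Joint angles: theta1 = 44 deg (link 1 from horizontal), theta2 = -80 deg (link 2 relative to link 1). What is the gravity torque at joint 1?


Horizontal distance from joint 1 to link-1 COM:
  x_c1 = (L1/2)*cos(t1) = 3.0 * 0.7193 = 2.158 m
Horizontal distance from joint 1 to link-2 COM:
  x_c2 = L1*cos(t1) + Lc2*cos(t1+t2)
       = 6.0*0.7193 + 1.1*0.809 = 5.206 m
tau1 = m1*g*x_c1 + m2*g*x_c2
     = 13*9.81*2.158 + 8*9.81*5.206
     = 275.2122 + 408.5635
     = 683.7758 Nm


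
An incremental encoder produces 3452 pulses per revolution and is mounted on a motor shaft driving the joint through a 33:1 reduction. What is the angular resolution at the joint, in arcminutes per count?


counts per rev = 3452
effective counts at joint = 3452 * 33 = 113916
resolution = 360*60 / 113916
= 0.1896 arcmin/count


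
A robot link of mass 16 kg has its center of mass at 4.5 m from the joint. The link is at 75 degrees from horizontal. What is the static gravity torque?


tau = m*g*L*cos(angle)
= 16 * 9.81 * 4.5 * cos(75 deg)
= 16 * 9.81 * 4.5 * 0.2588
= 182.8091 Nm


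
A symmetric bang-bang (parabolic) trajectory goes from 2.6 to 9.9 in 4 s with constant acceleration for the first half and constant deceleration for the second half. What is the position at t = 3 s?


Symmetric rest-to-rest: each phase covers (pf-p0)/2 in time T/2. 0.5*a*(T/2)^2 = (pf-p0)/2 => a = 4*(pf-p0)/T^2
a = 4*(9.9-2.6)/4^2 = 1.825
t = 3 is in the deceleration phase (t > T/2).
p = pf - 0.5*a*(T-t)^2 = 9.9 - 0.5*1.825*1^2
= 8.9875


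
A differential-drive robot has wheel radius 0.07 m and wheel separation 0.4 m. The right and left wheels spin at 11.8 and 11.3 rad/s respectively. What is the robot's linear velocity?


vR = r*wR = 0.07*11.8 = 0.826 m/s
vL = r*wL = 0.07*11.3 = 0.791 m/s
v = (vR+vL)/2 = 0.8085 m/s
omega = (vR-vL)/L = 0.0875 rad/s
linear velocity = 0.8085 m/s


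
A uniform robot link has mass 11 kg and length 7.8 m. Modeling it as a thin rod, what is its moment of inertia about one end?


I = (1/3) * m * L^2
= (1/3) * 11 * 7.8^2
= 0.333333 * 11 * 60.84
= 223.08 kg*m^2


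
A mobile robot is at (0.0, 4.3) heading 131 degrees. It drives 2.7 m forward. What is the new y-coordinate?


y_new = y0 + d*sin(theta)
= 4.3 + 2.7*sin(131)
= 4.3 + 2.0377
= 6.3377


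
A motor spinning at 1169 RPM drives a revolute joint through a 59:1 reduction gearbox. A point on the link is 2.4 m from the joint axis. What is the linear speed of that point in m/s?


omega_motor = 1169 * 2*pi/60 = 122.4174 rad/s
omega_joint = omega_motor / 59 = 2.0749 rad/s
v = omega_joint * r = 2.0749 * 2.4
= 4.9797 m/s


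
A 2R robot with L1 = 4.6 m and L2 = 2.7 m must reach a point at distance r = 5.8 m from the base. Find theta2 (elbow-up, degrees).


cos(theta2) = (r^2 - L1^2 - L2^2) / (2*L1*L2)
cos(theta2) = (33.64 - 21.16 - 7.29) / 24.84
cos(theta2) = 0.208937
theta2 = 77.9399 degrees


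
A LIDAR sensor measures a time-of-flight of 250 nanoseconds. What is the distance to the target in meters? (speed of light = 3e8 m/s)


tof = 250 ns = 2.5e-07 s
dist = c * tof / 2
= 3e8 * 2.5e-07 / 2
= 37.5 m


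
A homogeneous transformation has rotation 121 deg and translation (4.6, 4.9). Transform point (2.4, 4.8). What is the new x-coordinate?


x' = cos(theta)*px - sin(theta)*py + tx
= -0.515*2.4 - 0.8572*4.8 + 4.6
= -0.7505


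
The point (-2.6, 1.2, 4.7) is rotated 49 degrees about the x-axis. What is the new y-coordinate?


Rotation about x-axis: y' = y*cos(theta) - z*sin(theta)
= 1.2 * 0.6561 - 4.7 * 0.7547
= -2.7599


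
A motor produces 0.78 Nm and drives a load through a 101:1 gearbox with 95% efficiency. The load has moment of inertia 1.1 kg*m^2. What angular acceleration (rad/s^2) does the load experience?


tau_out = tau_motor * N * eta
= 0.78 * 101 * 0.95 = 74.841 Nm
alpha = tau_out / I = 74.841 / 1.1
= 68.0373 rad/s^2


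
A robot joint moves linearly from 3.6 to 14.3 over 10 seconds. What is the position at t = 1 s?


s = t/T = 1/10 = 0.1
p(t) = p0 + (pf-p0)*s
= 3.6 + (14.3 - 3.6) * 0.1
= 4.67


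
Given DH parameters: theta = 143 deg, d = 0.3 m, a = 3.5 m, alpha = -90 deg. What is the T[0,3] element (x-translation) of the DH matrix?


T[0,3] = a * cos(theta)
= 3.5 * cos(143 deg)
= 3.5 * -0.7986
= -2.7952


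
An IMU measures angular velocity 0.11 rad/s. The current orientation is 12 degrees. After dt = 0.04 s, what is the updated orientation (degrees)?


delta_theta = w * dt = 0.11 * 0.04 = 0.0044 rad
= 0.2521 deg
theta_new = 12 + 0.2521 = 12.2521 deg


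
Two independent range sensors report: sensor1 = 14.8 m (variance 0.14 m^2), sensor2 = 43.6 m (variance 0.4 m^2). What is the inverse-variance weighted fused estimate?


w1 = (1/var1) / (1/var1 + 1/var2)
   = 7.1429 / (7.1429 + 2.5) = 0.7407
w2 = 1 - w1 = 0.2593
fused = w1*s1 + w2*s2 = 10.963 + 11.3037
= 22.2667 m


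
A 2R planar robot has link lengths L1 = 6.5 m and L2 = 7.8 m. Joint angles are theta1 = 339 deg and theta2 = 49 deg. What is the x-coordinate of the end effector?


Convert angles to radians: theta1 = 5.9167, theta2 = 0.8552
x = L1*cos(theta1) + L2*cos(theta1+theta2)
x = 6.0683 + 6.887
x = 12.9553


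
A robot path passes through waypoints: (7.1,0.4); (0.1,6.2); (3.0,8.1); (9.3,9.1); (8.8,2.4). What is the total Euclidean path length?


Segment lengths:
  seg1 = sqrt((-7.0)^2 + (5.8)^2) = 9.0907
  seg2 = sqrt((2.9)^2 + (1.9)^2) = 3.467
  seg3 = sqrt((6.3)^2 + (1.0)^2) = 6.3789
  seg4 = sqrt((-0.5)^2 + (-6.7)^2) = 6.7186
Total = 25.6551


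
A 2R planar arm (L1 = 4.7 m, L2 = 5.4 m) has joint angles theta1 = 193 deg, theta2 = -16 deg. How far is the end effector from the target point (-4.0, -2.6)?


End effector via forward kinematics:
x = L1*cos(t1) + L2*cos(t1+t2) = -9.9721
y = L1*sin(t1) + L2*sin(t1+t2) = -0.7747
Distance to target:
d = sqrt((-4.0 - -9.9721)^2 + (-2.6 - -0.7747)^2)
= sqrt(35.6664 + 3.3319)
= 6.2449 m


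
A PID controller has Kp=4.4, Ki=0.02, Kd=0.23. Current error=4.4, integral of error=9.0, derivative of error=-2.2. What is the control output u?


u = Kp*e + Ki*int(e) + Kd*de/dt
= 4.4*4.4 + 0.02*9.0 + 0.23*(-2.2)
= 19.36 + 0.18 + -0.506
= 19.034


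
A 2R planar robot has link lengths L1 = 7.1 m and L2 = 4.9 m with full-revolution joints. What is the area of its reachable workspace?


r_max = L1 + L2 = 12.0 m
r_min = |L1 - L2| = 2.2 m
Area = pi*(r_max^2 - r_min^2)
= pi*(144.0 - 4.84)
= pi * 139.16
= 437.184 m^2


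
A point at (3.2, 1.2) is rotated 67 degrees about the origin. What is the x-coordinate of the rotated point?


x' = x*cos(theta) - y*sin(theta)
cos(67 deg) = 0.3907, sin(67 deg) = 0.9205
x' = 3.2 * 0.3907 - 1.2 * 0.9205
= 1.2503 - 1.1046
= 0.1457


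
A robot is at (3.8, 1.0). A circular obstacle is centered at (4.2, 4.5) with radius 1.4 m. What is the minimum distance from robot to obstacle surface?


center_dist = sqrt((3.8-4.2)^2 + (1.0-4.5)^2)
= sqrt(0.16 + 12.25)
= 3.5228
min_dist = center_dist - radius = 3.5228 - 1.4 = 2.1228 m


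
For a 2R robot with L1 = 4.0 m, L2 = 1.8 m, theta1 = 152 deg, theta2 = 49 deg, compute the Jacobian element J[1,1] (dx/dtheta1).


J[1,1] = -L1*sin(t1) - L2*sin(t1+t2)
= -4.0*sin(152) - 1.8*sin(201)
= -1.2328


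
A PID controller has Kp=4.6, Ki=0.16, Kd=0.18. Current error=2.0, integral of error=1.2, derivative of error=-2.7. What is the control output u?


u = Kp*e + Ki*int(e) + Kd*de/dt
= 4.6*2.0 + 0.16*1.2 + 0.18*(-2.7)
= 9.2 + 0.192 + -0.486
= 8.906


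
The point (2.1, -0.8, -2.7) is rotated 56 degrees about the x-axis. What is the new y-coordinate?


Rotation about x-axis: y' = y*cos(theta) - z*sin(theta)
= -0.8 * 0.5592 - -2.7 * 0.829
= 1.791


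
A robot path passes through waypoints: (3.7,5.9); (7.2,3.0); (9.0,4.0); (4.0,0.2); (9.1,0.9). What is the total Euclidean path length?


Segment lengths:
  seg1 = sqrt((3.5)^2 + (-2.9)^2) = 4.5453
  seg2 = sqrt((1.8)^2 + (1.0)^2) = 2.0591
  seg3 = sqrt((-5.0)^2 + (-3.8)^2) = 6.2801
  seg4 = sqrt((5.1)^2 + (0.7)^2) = 5.1478
Total = 18.0324


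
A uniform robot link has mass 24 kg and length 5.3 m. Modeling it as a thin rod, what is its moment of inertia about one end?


I = (1/3) * m * L^2
= (1/3) * 24 * 5.3^2
= 0.333333 * 24 * 28.09
= 224.72 kg*m^2


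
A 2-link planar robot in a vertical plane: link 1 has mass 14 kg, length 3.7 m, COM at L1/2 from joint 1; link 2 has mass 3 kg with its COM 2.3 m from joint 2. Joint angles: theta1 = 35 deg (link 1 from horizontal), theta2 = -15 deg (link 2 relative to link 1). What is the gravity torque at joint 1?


Horizontal distance from joint 1 to link-1 COM:
  x_c1 = (L1/2)*cos(t1) = 1.85 * 0.8192 = 1.5154 m
Horizontal distance from joint 1 to link-2 COM:
  x_c2 = L1*cos(t1) + Lc2*cos(t1+t2)
       = 3.7*0.8192 + 2.3*0.9397 = 5.1922 m
tau1 = m1*g*x_c1 + m2*g*x_c2
     = 14*9.81*1.5154 + 3*9.81*5.1922
     = 208.1293 + 152.8051
     = 360.9345 Nm


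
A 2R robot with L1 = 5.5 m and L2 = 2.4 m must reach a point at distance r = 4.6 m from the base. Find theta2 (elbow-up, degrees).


cos(theta2) = (r^2 - L1^2 - L2^2) / (2*L1*L2)
cos(theta2) = (21.16 - 30.25 - 5.76) / 26.4
cos(theta2) = -0.5625
theta2 = 124.2289 degrees


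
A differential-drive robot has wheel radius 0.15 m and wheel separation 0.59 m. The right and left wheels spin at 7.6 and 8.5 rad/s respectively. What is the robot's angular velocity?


vR = r*wR = 0.15*7.6 = 1.14 m/s
vL = r*wL = 0.15*8.5 = 1.275 m/s
v = (vR+vL)/2 = 1.2075 m/s
omega = (vR-vL)/L = -0.2288 rad/s
angular velocity = -0.2288 rad/s


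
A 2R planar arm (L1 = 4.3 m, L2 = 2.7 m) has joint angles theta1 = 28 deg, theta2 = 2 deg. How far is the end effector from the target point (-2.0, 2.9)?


End effector via forward kinematics:
x = L1*cos(t1) + L2*cos(t1+t2) = 6.1349
y = L1*sin(t1) + L2*sin(t1+t2) = 3.3687
Distance to target:
d = sqrt((-2.0 - 6.1349)^2 + (2.9 - 3.3687)^2)
= sqrt(66.1773 + 0.2197)
= 8.1484 m


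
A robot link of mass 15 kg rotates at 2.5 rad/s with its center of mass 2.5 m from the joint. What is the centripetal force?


F = m * omega^2 * r
= 15 * 2.5^2 * 2.5
= 15 * 6.25 * 2.5
= 234.375 N


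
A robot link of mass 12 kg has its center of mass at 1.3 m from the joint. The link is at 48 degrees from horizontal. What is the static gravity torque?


tau = m*g*L*cos(angle)
= 12 * 9.81 * 1.3 * cos(48 deg)
= 12 * 9.81 * 1.3 * 0.6691
= 102.4011 Nm


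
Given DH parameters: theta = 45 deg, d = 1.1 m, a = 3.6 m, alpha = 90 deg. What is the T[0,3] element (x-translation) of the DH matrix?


T[0,3] = a * cos(theta)
= 3.6 * cos(45 deg)
= 3.6 * 0.7071
= 2.5456


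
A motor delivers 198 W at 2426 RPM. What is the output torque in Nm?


omega = 2426 * 2*pi/60 = 254.0501 rad/s
tau = P / omega = 198 / 254.0501
= 0.7794 Nm


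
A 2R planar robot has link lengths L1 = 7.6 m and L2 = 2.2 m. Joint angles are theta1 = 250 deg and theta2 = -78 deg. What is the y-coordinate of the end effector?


Convert angles to radians: theta1 = 4.3633, theta2 = -1.3614
y = L1*sin(theta1) + L2*sin(theta1+theta2)
y = -7.1417 + 0.3062
y = -6.8355


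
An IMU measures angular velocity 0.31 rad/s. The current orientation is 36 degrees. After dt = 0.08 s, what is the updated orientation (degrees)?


delta_theta = w * dt = 0.31 * 0.08 = 0.0248 rad
= 1.4209 deg
theta_new = 36 + 1.4209 = 37.4209 deg


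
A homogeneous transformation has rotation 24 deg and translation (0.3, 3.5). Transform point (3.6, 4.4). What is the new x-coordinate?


x' = cos(theta)*px - sin(theta)*py + tx
= 0.9135*3.6 - 0.4067*4.4 + 0.3
= 1.7991


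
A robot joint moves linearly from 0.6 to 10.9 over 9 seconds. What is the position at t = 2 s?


s = t/T = 2/9 = 0.2222
p(t) = p0 + (pf-p0)*s
= 0.6 + (10.9 - 0.6) * 0.2222
= 2.8889


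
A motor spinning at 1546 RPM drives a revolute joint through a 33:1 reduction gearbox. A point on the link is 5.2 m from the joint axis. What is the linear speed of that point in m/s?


omega_motor = 1546 * 2*pi/60 = 161.8967 rad/s
omega_joint = omega_motor / 33 = 4.906 rad/s
v = omega_joint * r = 4.906 * 5.2
= 25.511 m/s


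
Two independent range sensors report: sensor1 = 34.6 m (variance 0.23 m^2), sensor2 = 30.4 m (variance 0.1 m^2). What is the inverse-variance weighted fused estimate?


w1 = (1/var1) / (1/var1 + 1/var2)
   = 4.3478 / (4.3478 + 10.0) = 0.303
w2 = 1 - w1 = 0.697
fused = w1*s1 + w2*s2 = 10.4848 + 21.1879
= 31.6727 m


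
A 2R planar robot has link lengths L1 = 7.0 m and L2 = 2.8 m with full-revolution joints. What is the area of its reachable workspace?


r_max = L1 + L2 = 9.8 m
r_min = |L1 - L2| = 4.2 m
Area = pi*(r_max^2 - r_min^2)
= pi*(96.04 - 17.64)
= pi * 78.4
= 246.3009 m^2


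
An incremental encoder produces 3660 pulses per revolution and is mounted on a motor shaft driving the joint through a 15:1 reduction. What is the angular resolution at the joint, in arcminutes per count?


counts per rev = 3660
effective counts at joint = 3660 * 15 = 54900
resolution = 360*60 / 54900
= 0.3934 arcmin/count


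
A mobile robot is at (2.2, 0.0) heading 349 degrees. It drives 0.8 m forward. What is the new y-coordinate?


y_new = y0 + d*sin(theta)
= 0.0 + 0.8*sin(349)
= 0.0 + -0.1526
= -0.1526


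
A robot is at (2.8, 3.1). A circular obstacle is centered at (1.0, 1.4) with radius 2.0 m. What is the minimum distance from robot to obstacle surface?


center_dist = sqrt((2.8-1.0)^2 + (3.1-1.4)^2)
= sqrt(3.24 + 2.89)
= 2.4759
min_dist = center_dist - radius = 2.4759 - 2.0 = 0.4759 m


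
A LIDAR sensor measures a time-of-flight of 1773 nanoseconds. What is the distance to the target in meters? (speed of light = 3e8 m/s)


tof = 1773 ns = 1.773e-06 s
dist = c * tof / 2
= 3e8 * 1.773e-06 / 2
= 265.95 m


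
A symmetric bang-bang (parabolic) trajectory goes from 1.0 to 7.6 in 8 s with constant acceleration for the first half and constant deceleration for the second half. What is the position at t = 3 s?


Symmetric rest-to-rest: each phase covers (pf-p0)/2 in time T/2. 0.5*a*(T/2)^2 = (pf-p0)/2 => a = 4*(pf-p0)/T^2
a = 4*(7.6-1.0)/8^2 = 0.4125
t = 3 is in the acceleration phase (t <= T/2).
p = p0 + 0.5*a*t^2 = 1.0 + 0.5*0.4125*3^2
= 2.8562


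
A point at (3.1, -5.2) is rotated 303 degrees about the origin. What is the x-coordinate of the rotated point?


x' = x*cos(theta) - y*sin(theta)
cos(303 deg) = 0.5446, sin(303 deg) = -0.8387
x' = 3.1 * 0.5446 - -5.2 * -0.8387
= 1.6884 - 4.3611
= -2.6727


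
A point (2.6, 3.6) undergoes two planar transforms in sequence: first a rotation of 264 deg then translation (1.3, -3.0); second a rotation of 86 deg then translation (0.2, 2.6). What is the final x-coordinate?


After transform 1:
x1 = cos(264)*2.6 - sin(264)*3.6 + 1.3 = 4.6085
y1 = sin(264)*2.6 + cos(264)*3.6 + -3.0 = -5.9621
After transform 2:
x2 = cos(86)*4.6085 - sin(86)*-5.9621 + 0.2
= 6.469


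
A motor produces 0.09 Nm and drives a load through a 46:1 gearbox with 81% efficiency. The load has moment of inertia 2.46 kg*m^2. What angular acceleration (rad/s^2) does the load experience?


tau_out = tau_motor * N * eta
= 0.09 * 46 * 0.81 = 3.3534 Nm
alpha = tau_out / I = 3.3534 / 2.46
= 1.3632 rad/s^2


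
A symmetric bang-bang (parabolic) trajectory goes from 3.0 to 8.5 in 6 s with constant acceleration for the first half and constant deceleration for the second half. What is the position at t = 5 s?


Symmetric rest-to-rest: each phase covers (pf-p0)/2 in time T/2. 0.5*a*(T/2)^2 = (pf-p0)/2 => a = 4*(pf-p0)/T^2
a = 4*(8.5-3.0)/6^2 = 0.6111
t = 5 is in the deceleration phase (t > T/2).
p = pf - 0.5*a*(T-t)^2 = 8.5 - 0.5*0.6111*1^2
= 8.1944


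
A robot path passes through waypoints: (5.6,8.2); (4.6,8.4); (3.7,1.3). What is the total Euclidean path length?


Segment lengths:
  seg1 = sqrt((-1.0)^2 + (0.2)^2) = 1.0198
  seg2 = sqrt((-0.9)^2 + (-7.1)^2) = 7.1568
Total = 8.1766


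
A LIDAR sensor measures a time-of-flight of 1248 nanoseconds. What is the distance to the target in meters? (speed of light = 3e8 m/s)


tof = 1248 ns = 1.248e-06 s
dist = c * tof / 2
= 3e8 * 1.248e-06 / 2
= 187.2 m


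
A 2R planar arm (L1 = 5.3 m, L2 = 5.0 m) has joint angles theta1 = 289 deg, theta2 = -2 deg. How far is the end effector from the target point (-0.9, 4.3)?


End effector via forward kinematics:
x = L1*cos(t1) + L2*cos(t1+t2) = 3.1874
y = L1*sin(t1) + L2*sin(t1+t2) = -9.7928
Distance to target:
d = sqrt((-0.9 - 3.1874)^2 + (4.3 - -9.7928)^2)
= sqrt(16.7066 + 198.6062)
= 14.6735 m


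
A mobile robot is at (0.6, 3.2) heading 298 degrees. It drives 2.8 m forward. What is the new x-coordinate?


x_new = x0 + d*cos(theta)
= 0.6 + 2.8*cos(298)
= 0.6 + 1.3145
= 1.9145


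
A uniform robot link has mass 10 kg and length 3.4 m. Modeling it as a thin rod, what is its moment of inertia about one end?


I = (1/3) * m * L^2
= (1/3) * 10 * 3.4^2
= 0.333333 * 10 * 11.56
= 38.5333 kg*m^2


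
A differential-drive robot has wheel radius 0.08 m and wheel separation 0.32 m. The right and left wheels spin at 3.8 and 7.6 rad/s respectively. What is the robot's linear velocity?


vR = r*wR = 0.08*3.8 = 0.304 m/s
vL = r*wL = 0.08*7.6 = 0.608 m/s
v = (vR+vL)/2 = 0.456 m/s
omega = (vR-vL)/L = -0.95 rad/s
linear velocity = 0.456 m/s


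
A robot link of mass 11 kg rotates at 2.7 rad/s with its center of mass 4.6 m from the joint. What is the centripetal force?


F = m * omega^2 * r
= 11 * 2.7^2 * 4.6
= 11 * 7.29 * 4.6
= 368.874 N


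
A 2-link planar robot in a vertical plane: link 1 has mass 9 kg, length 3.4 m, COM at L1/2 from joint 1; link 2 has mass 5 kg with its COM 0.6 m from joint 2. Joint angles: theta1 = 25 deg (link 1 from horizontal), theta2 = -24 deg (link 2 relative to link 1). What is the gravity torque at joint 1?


Horizontal distance from joint 1 to link-1 COM:
  x_c1 = (L1/2)*cos(t1) = 1.7 * 0.9063 = 1.5407 m
Horizontal distance from joint 1 to link-2 COM:
  x_c2 = L1*cos(t1) + Lc2*cos(t1+t2)
       = 3.4*0.9063 + 0.6*0.9998 = 3.6814 m
tau1 = m1*g*x_c1 + m2*g*x_c2
     = 9*9.81*1.5407 + 5*9.81*3.6814
     = 136.0305 + 180.5705
     = 316.6009 Nm


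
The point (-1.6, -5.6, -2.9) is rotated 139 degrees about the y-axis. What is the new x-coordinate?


Rotation about y-axis: x' = x*cos(theta) + z*sin(theta)
= -1.6 * -0.7547 + -2.9 * 0.6561
= -0.695


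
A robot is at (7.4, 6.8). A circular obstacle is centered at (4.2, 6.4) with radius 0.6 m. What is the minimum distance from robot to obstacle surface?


center_dist = sqrt((7.4-4.2)^2 + (6.8-6.4)^2)
= sqrt(10.24 + 0.16)
= 3.2249
min_dist = center_dist - radius = 3.2249 - 0.6 = 2.6249 m


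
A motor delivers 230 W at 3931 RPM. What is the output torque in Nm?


omega = 3931 * 2*pi/60 = 411.6534 rad/s
tau = P / omega = 230 / 411.6534
= 0.5587 Nm


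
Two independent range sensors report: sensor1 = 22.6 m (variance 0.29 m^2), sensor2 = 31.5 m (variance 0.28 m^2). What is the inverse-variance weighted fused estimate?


w1 = (1/var1) / (1/var1 + 1/var2)
   = 3.4483 / (3.4483 + 3.5714) = 0.4912
w2 = 1 - w1 = 0.5088
fused = w1*s1 + w2*s2 = 11.1018 + 16.0263
= 27.1281 m


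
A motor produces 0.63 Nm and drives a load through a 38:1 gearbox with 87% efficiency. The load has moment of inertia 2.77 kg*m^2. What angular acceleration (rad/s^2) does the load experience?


tau_out = tau_motor * N * eta
= 0.63 * 38 * 0.87 = 20.8278 Nm
alpha = tau_out / I = 20.8278 / 2.77
= 7.5191 rad/s^2


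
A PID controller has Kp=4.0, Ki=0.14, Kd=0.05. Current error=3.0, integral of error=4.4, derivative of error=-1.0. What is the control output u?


u = Kp*e + Ki*int(e) + Kd*de/dt
= 4.0*3.0 + 0.14*4.4 + 0.05*(-1.0)
= 12.0 + 0.616 + -0.05
= 12.566


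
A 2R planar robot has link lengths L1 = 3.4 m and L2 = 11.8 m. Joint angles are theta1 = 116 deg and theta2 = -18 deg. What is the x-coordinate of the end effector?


Convert angles to radians: theta1 = 2.0246, theta2 = -0.3142
x = L1*cos(theta1) + L2*cos(theta1+theta2)
x = -1.4905 + -1.6422
x = -3.1327
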